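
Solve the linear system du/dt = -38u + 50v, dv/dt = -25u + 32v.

u(t) = c_1e^(-3t)sin(5t) - 3c_1e^(-3t)cos(5t) - 3c_2e^(-3t)sin(5t) - c_2e^(-3t)cos(5t), v(t) = c_1e^(-3t)sin(5t) - 2c_1e^(-3t)cos(5t) - 2c_2e^(-3t)sin(5t) - c_2e^(-3t)cos(5t)

Coefficient matrix A = [[-38, 50], [-25, 32]].
Characteristic polynomial det(A - λI) = λ^2 + 6λ + 34 = 0.
Eigenvalues λ = -3 ± 5i (complex conjugate pair).
For λ=-3+5i: an eigenvector is (-3,-2) - i(1,1) = (-3 - i, -2 - i).
A real fundamental pair from Re and Im of e^((-3+5i)t)v: X_1 = e^(-3t)(cos(5t)·(-3,-2) + sin(5t)·(1,1)), X_2 = e^(-3t)(sin(5t)·(-3,-2) - cos(5t)·(1,1)).
General solution: c_1X_1 + c_2X_2.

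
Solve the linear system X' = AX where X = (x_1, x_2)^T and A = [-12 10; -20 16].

Coefficient matrix A = [[-12, 10], [-20, 16]].
Characteristic polynomial det(A - λI) = λ^2 - 4λ + 8 = 0.
Eigenvalues λ = 2 ± 2i (complex conjugate pair).
For λ=2+2i: an eigenvector is (-2,-3) - i(-1,-1) = (-2 + i, -3 + i).
A real fundamental pair from Re and Im of e^((2+2i)t)v: X_1 = e^(2t)(cos(2t)·(-2,-3) + sin(2t)·(-1,-1)), X_2 = e^(2t)(sin(2t)·(-2,-3) - cos(2t)·(-1,-1)).
General solution: c_1X_1 + c_2X_2.

x_1(t) = -c_1e^(2t)sin(2t) - 2c_1e^(2t)cos(2t) - 2c_2e^(2t)sin(2t) + c_2e^(2t)cos(2t), x_2(t) = -c_1e^(2t)sin(2t) - 3c_1e^(2t)cos(2t) - 3c_2e^(2t)sin(2t) + c_2e^(2t)cos(2t)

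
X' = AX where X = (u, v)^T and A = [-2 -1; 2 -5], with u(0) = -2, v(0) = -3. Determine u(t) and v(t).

Coefficient matrix A = [[-2, -1], [2, -5]].
Characteristic polynomial det(A - λI) = λ^2 + 7λ + 12 = 0.
Eigenvalues λ = -4, -3.
For λ=-4: (A-λI) row 1 is [2, -1], so an eigenvector is (1, 2).
For λ=-3: (A-λI) row 1 is [1, -1], so an eigenvector is (-1, -1).
General solution: C_1e^(-4t)(1,2) + C_2e^(-3t)(-1,-1).
Applying u(0)=-2, v(0)=-3 gives C_1=-1, C_2=1.

u(t) = -e^(-3t) - e^(-4t), v(t) = -e^(-3t) - 2e^(-4t)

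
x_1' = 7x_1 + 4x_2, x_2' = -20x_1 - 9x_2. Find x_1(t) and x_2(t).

Coefficient matrix A = [[7, 4], [-20, -9]].
Characteristic polynomial det(A - λI) = λ^2 + 2λ + 17 = 0.
Eigenvalues λ = -1 ± 4i (complex conjugate pair).
For λ=-1+4i: an eigenvector is (1,-2) - i(0,-1) = (1, -2 + i).
A real fundamental pair from Re and Im of e^((-1+4i)t)v: X_1 = e^(-t)(cos(4t)·(1,-2) + sin(4t)·(0,-1)), X_2 = e^(-t)(sin(4t)·(1,-2) - cos(4t)·(0,-1)).
General solution: c_1X_1 + c_2X_2.

x_1(t) = c_1e^(-t)cos(4t) + c_2e^(-t)sin(4t), x_2(t) = -c_1e^(-t)sin(4t) - 2c_1e^(-t)cos(4t) - 2c_2e^(-t)sin(4t) + c_2e^(-t)cos(4t)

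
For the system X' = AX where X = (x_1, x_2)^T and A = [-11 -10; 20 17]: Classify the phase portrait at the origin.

unstable spiral

A = [[-11,-10],[20,17]]; det(A-λI) = λ^2 - 6λ + 13.
λ = 3 ± 2i: positive real part.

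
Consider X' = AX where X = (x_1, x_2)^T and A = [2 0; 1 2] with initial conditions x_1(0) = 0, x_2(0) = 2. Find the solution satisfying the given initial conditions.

Coefficient matrix A = [[2, 0], [1, 2]].
Characteristic polynomial det(A - λI) = λ^2 - 4λ + 4 = 0.
Single eigenvalue λ = 2 with algebraic multiplicity 2.
Eigenvector v = (0,1); generalized eigenvector w with (A-λI)w=v is (1,-1).
General solution: e^(2t)[C_1·v + C_2·(t·v + w)].
Applying x_1(0)=0, x_2(0)=2 gives C_1=2, C_2=0.

x_1(t) = 0, x_2(t) = 2e^(2t)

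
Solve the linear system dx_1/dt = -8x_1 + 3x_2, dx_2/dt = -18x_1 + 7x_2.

x_1(t) = -C_1e^(-2t) + C_2e^(t), x_2(t) = -2C_1e^(-2t) + 3C_2e^(t)

Coefficient matrix A = [[-8, 3], [-18, 7]].
Characteristic polynomial det(A - λI) = λ^2 + λ - 2 = 0.
Eigenvalues λ = -2, 1.
For λ=-2: (A-λI) row 1 is [-6, 3], so an eigenvector is (-1, -2).
For λ=1: (A-λI) row 1 is [-9, 3], so an eigenvector is (1, 3).
General solution: C_1e^(-2t)(-1,-2) + C_2e^(t)(1,3).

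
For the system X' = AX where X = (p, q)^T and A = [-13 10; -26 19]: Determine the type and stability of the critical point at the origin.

unstable spiral

A = [[-13,10],[-26,19]]; det(A-λI) = λ^2 - 6λ + 13.
λ = 3 ± 2i: positive real part.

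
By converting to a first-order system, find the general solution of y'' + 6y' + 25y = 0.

Let x_1 = y, x_2 = y'. Then x_1' = x_2 and x_2' = -25x_1 - 6x_2.
A = [[0,1],[-25,-6]]; det(A-λI) = λ^2 + 6λ + 25.
Eigenvalues λ = -3 ± 4i.

y(t) = C_1e^(-3t)cos(4t) + C_2e^(-3t)sin(4t)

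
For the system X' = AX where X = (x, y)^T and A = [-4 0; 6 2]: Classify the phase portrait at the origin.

saddle

A = [[-4,0],[6,2]]; det(A-λI) = λ^2 + 2λ - 8.
λ = 2, -4: opposite signs.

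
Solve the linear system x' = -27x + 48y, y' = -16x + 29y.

Coefficient matrix A = [[-27, 48], [-16, 29]].
Characteristic polynomial det(A - λI) = λ^2 - 2λ - 15 = 0.
Eigenvalues λ = 5, -3.
For λ=5: (A-λI) row 1 is [-32, 48], so an eigenvector is (3, 2).
For λ=-3: (A-λI) row 1 is [-24, 48], so an eigenvector is (2, 1).
General solution: c_1e^(5t)(3,2) + c_2e^(-3t)(2,1).

x(t) = 3c_1e^(5t) + 2c_2e^(-3t), y(t) = 2c_1e^(5t) + c_2e^(-3t)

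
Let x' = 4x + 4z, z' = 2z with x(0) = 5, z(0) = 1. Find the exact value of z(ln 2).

4

A = [[4,4],[0,2]]; eigenvalues λ = 2, 4.
Eigenvectors: (-2,1) for λ=2, (1,0) for λ=4.
From the initial condition, c_1 = 1, c_2 = 7.
z(ln 2) = (1)(2^2)(1) + (7)(2^4)(0) = 4.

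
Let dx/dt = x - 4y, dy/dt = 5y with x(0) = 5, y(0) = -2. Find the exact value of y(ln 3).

A = [[1,-4],[0,5]]; eigenvalues λ = 1, 5.
Eigenvectors: (-1,0) for λ=1, (1,-1) for λ=5.
From the initial condition, c_1 = -3, c_2 = 2.
y(ln 3) = (-3)(3^1)(0) + (2)(3^5)(-1) = -486.

-486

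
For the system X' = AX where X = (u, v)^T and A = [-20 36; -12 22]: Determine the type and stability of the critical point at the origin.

A = [[-20,36],[-12,22]]; det(A-λI) = λ^2 - 2λ - 8.
λ = 4, -2: opposite signs.

saddle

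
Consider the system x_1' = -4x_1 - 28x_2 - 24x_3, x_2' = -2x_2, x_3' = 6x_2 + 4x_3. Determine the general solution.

x_1(t) = -2c_1e^(-2t) + c_2e^(-4t) - 3c_3e^(4t), x_2(t) = c_1e^(-2t), x_3(t) = -c_1e^(-2t) + c_3e^(4t)

Coefficient matrix A = [[-4, -28, -24], [0, -2, 0], [0, 6, 4]].
det(A - λI) = 0 gives eigenvalues λ = -2, -4, 4.
For λ=-2: eigenvector (-2,1,-1).
For λ=-4: eigenvector (1,0,0).
For λ=4: eigenvector (-3,0,1).
General solution: c_1e^(-2t)(-2,1,-1) + c_2e^(-4t)(1,0,0) + c_3e^(4t)(-3,0,1).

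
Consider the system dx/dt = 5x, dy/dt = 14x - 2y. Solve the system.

Coefficient matrix A = [[5, 0], [14, -2]].
Characteristic polynomial det(A - λI) = λ^2 - 3λ - 10 = 0.
Eigenvalues λ = 5, -2.
For λ=5: (A-λI) row 2 is [14, -7], so an eigenvector is (1, 2).
For λ=-2: (A-λI) row 1 is [7, 0], so an eigenvector is (0, 1).
General solution: C_1e^(5t)(1,2) + C_2e^(-2t)(0,1).

x(t) = C_1e^(5t), y(t) = 2C_1e^(5t) + C_2e^(-2t)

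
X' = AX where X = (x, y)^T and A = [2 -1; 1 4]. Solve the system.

x(t) = c_1e^(3t) + c_2te^(3t) - c_2e^(3t), y(t) = -c_1e^(3t) - c_2te^(3t)

Coefficient matrix A = [[2, -1], [1, 4]].
Characteristic polynomial det(A - λI) = λ^2 - 6λ + 9 = 0.
Single eigenvalue λ = 3 with algebraic multiplicity 2.
Eigenvector v = (1,-1); generalized eigenvector w with (A-λI)w=v is (-1,0).
General solution: e^(3t)[c_1·v + c_2·(t·v + w)].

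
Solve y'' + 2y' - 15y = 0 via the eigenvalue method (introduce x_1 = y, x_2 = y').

Let x_1 = y, x_2 = y'. Then x_1' = x_2 and x_2' = 15x_1 - 2x_2.
A = [[0,1],[15,-2]]; det(A-λI) = λ^2 + 2λ - 15.
Eigenvalues λ = -5, 3 with eigenvectors (1,-5), (1,3).

y(t) = c_1e^(-5t) + c_2e^(3t)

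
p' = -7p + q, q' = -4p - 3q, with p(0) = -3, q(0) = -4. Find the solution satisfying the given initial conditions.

p(t) = 2te^(-5t) - 3e^(-5t), q(t) = 4te^(-5t) - 4e^(-5t)

Coefficient matrix A = [[-7, 1], [-4, -3]].
Characteristic polynomial det(A - λI) = λ^2 + 10λ + 25 = 0.
Single eigenvalue λ = -5 with algebraic multiplicity 2.
Eigenvector v = (1,2); generalized eigenvector w with (A-λI)w=v is (-2,-3).
General solution: e^(-5t)[c_1·v + c_2·(t·v + w)].
Applying p(0)=-3, q(0)=-4 gives c_1=1, c_2=2.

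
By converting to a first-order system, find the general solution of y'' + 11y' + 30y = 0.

Let x_1 = y, x_2 = y'. Then x_1' = x_2 and x_2' = -30x_1 - 11x_2.
A = [[0,1],[-30,-11]]; det(A-λI) = λ^2 + 11λ + 30.
Eigenvalues λ = -6, -5 with eigenvectors (1,-6), (1,-5).

y(t) = C_1e^(-6t) + C_2e^(-5t)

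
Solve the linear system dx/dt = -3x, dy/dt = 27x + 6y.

x(t) = c_2e^(-3t), y(t) = -c_1e^(6t) - 3c_2e^(-3t)

Coefficient matrix A = [[-3, 0], [27, 6]].
Characteristic polynomial det(A - λI) = λ^2 - 3λ - 18 = 0.
Eigenvalues λ = 6, -3.
For λ=6: (A-λI) row 1 is [-9, 0], so an eigenvector is (0, -1).
For λ=-3: (A-λI) row 2 is [27, 9], so an eigenvector is (1, -3).
General solution: c_1e^(6t)(0,-1) + c_2e^(-3t)(1,-3).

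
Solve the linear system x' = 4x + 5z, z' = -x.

Coefficient matrix A = [[4, 5], [-1, 0]].
Characteristic polynomial det(A - λI) = λ^2 - 4λ + 5 = 0.
Eigenvalues λ = 2 ± i (complex conjugate pair).
For λ=2+i: an eigenvector is (-2,1) - i(1,0) = (-2 - i, 1).
A real fundamental pair from Re and Im of e^((2+i)t)v: X_1 = e^(2t)(cos(t)·(-2,1) + sin(t)·(1,0)), X_2 = e^(2t)(sin(t)·(-2,1) - cos(t)·(1,0)).
General solution: K_1X_1 + K_2X_2.

x(t) = K_1e^(2t)sin(t) - 2K_1e^(2t)cos(t) - 2K_2e^(2t)sin(t) - K_2e^(2t)cos(t), z(t) = K_1e^(2t)cos(t) + K_2e^(2t)sin(t)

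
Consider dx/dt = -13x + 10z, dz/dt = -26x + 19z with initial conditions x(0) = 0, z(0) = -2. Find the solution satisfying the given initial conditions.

Coefficient matrix A = [[-13, 10], [-26, 19]].
Characteristic polynomial det(A - λI) = λ^2 - 6λ + 13 = 0.
Eigenvalues λ = 3 ± 2i (complex conjugate pair).
For λ=3+2i: an eigenvector is (-1,-2) - i(-2,-3) = (-1 + 2i, -2 + 3i).
A real fundamental pair from Re and Im of e^((3+2i)t)v: X_1 = e^(3t)(cos(2t)·(-1,-2) + sin(2t)·(-2,-3)), X_2 = e^(3t)(sin(2t)·(-1,-2) - cos(2t)·(-2,-3)).
General solution: c_1X_1 + c_2X_2.
Applying x(0)=0, z(0)=-2 gives c_1=4, c_2=2.

x(t) = -10e^(3t)sin(2t), z(t) = -16e^(3t)sin(2t) - 2e^(3t)cos(2t)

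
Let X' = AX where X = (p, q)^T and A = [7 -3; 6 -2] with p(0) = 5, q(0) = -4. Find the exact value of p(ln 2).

206

A = [[7,-3],[6,-2]]; eigenvalues λ = 4, 1.
Eigenvectors: (1,1) for λ=4, (1,2) for λ=1.
From the initial condition, c_1 = 14, c_2 = -9.
p(ln 2) = (14)(2^4)(1) + (-9)(2^1)(1) = 206.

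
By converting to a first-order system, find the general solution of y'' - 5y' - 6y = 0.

y(t) = K_1e^(-t) + K_2e^(6t)

Let x_1 = y, x_2 = y'. Then x_1' = x_2 and x_2' = 6x_1 + 5x_2.
A = [[0,1],[6,5]]; det(A-λI) = λ^2 - 5λ - 6.
Eigenvalues λ = -1, 6 with eigenvectors (1,-1), (1,6).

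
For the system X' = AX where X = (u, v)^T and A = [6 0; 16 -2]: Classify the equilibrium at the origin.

A = [[6,0],[16,-2]]; det(A-λI) = λ^2 - 4λ - 12.
λ = -2, 6: opposite signs.

saddle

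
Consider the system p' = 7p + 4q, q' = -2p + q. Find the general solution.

p(t) = -C_1e^(3t) - 2C_2e^(5t), q(t) = C_1e^(3t) + C_2e^(5t)

Coefficient matrix A = [[7, 4], [-2, 1]].
Characteristic polynomial det(A - λI) = λ^2 - 8λ + 15 = 0.
Eigenvalues λ = 3, 5.
For λ=3: (A-λI) row 1 is [4, 4], so an eigenvector is (-1, 1).
For λ=5: (A-λI) row 1 is [2, 4], so an eigenvector is (-2, 1).
General solution: C_1e^(3t)(-1,1) + C_2e^(5t)(-2,1).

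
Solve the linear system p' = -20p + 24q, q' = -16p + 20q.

Coefficient matrix A = [[-20, 24], [-16, 20]].
Characteristic polynomial det(A - λI) = λ^2 - 16 = 0.
Eigenvalues λ = 4, -4.
For λ=4: (A-λI) row 1 is [-24, 24], so an eigenvector is (-1, -1).
For λ=-4: (A-λI) row 1 is [-16, 24], so an eigenvector is (-3, -2).
General solution: C_1e^(4t)(-1,-1) + C_2e^(-4t)(-3,-2).

p(t) = -C_1e^(4t) - 3C_2e^(-4t), q(t) = -C_1e^(4t) - 2C_2e^(-4t)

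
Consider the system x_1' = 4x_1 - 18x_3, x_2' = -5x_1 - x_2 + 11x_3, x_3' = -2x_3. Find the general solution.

Coefficient matrix A = [[4, 0, -18], [-5, -1, 11], [0, 0, -2]].
det(A - λI) = 0 gives eigenvalues λ = 4, -2, -1.
For λ=4: eigenvector (1,-1,0).
For λ=-2: eigenvector (3,4,1).
For λ=-1: eigenvector (0,1,0).
General solution: K_1e^(4t)(1,-1,0) + K_2e^(-2t)(3,4,1) + K_3e^(-t)(0,1,0).

x_1(t) = K_1e^(4t) + 3K_2e^(-2t), x_2(t) = -K_1e^(4t) + 4K_2e^(-2t) + K_3e^(-t), x_3(t) = K_2e^(-2t)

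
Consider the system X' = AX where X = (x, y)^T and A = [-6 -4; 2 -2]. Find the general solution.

x(t) = K_1e^(-4t)sin(2t) + K_1e^(-4t)cos(2t) + K_2e^(-4t)sin(2t) - K_2e^(-4t)cos(2t), y(t) = -K_1e^(-4t)cos(2t) - K_2e^(-4t)sin(2t)

Coefficient matrix A = [[-6, -4], [2, -2]].
Characteristic polynomial det(A - λI) = λ^2 + 8λ + 20 = 0.
Eigenvalues λ = -4 ± 2i (complex conjugate pair).
For λ=-4+2i: an eigenvector is (1,-1) - i(1,0) = (1 - i, -1).
A real fundamental pair from Re and Im of e^((-4+2i)t)v: X_1 = e^(-4t)(cos(2t)·(1,-1) + sin(2t)·(1,0)), X_2 = e^(-4t)(sin(2t)·(1,-1) - cos(2t)·(1,0)).
General solution: K_1X_1 + K_2X_2.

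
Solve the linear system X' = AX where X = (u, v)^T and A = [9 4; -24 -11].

Coefficient matrix A = [[9, 4], [-24, -11]].
Characteristic polynomial det(A - λI) = λ^2 + 2λ - 3 = 0.
Eigenvalues λ = 1, -3.
For λ=1: (A-λI) row 1 is [8, 4], so an eigenvector is (1, -2).
For λ=-3: (A-λI) row 1 is [12, 4], so an eigenvector is (-1, 3).
General solution: c_1e^(t)(1,-2) + c_2e^(-3t)(-1,3).

u(t) = c_1e^(t) - c_2e^(-3t), v(t) = -2c_1e^(t) + 3c_2e^(-3t)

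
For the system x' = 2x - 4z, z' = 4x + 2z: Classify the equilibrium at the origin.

unstable spiral

A = [[2,-4],[4,2]]; det(A-λI) = λ^2 - 4λ + 20.
λ = 2 ± 4i: positive real part.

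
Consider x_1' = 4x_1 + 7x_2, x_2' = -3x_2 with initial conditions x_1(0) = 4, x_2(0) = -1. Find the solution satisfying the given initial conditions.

x_1(t) = 3e^(4t) + e^(-3t), x_2(t) = -e^(-3t)

Coefficient matrix A = [[4, 7], [0, -3]].
Characteristic polynomial det(A - λI) = λ^2 - λ - 12 = 0.
Eigenvalues λ = -3, 4.
For λ=-3: (A-λI) row 1 is [7, 7], so an eigenvector is (1, -1).
For λ=4: (A-λI) row 1 is [0, 7], so an eigenvector is (-1, 0).
General solution: C_1e^(-3t)(1,-1) + C_2e^(4t)(-1,0).
Applying x_1(0)=4, x_2(0)=-1 gives C_1=1, C_2=-3.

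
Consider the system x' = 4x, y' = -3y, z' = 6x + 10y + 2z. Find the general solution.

x(t) = C_1e^(4t), y(t) = C_2e^(-3t), z(t) = 3C_1e^(4t) - 2C_2e^(-3t) + C_3e^(2t)

Coefficient matrix A = [[4, 0, 0], [0, -3, 0], [6, 10, 2]].
det(A - λI) = 0 gives eigenvalues λ = 4, -3, 2.
For λ=4: eigenvector (1,0,3).
For λ=-3: eigenvector (0,1,-2).
For λ=2: eigenvector (0,0,1).
General solution: C_1e^(4t)(1,0,3) + C_2e^(-3t)(0,1,-2) + C_3e^(2t)(0,0,1).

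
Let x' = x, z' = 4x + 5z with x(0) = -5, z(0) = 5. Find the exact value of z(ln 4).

A = [[1,0],[4,5]]; eigenvalues λ = 5, 1.
Eigenvectors: (0,-1) for λ=5, (-1,1) for λ=1.
From the initial condition, c_1 = 0, c_2 = 5.
z(ln 4) = (0)(4^5)(-1) + (5)(4^1)(1) = 20.

20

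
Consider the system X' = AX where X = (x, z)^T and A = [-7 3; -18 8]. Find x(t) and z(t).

Coefficient matrix A = [[-7, 3], [-18, 8]].
Characteristic polynomial det(A - λI) = λ^2 - λ - 2 = 0.
Eigenvalues λ = -1, 2.
For λ=-1: (A-λI) row 1 is [-6, 3], so an eigenvector is (-1, -2).
For λ=2: (A-λI) row 1 is [-9, 3], so an eigenvector is (-1, -3).
General solution: C_1e^(-t)(-1,-2) + C_2e^(2t)(-1,-3).

x(t) = -C_1e^(-t) - C_2e^(2t), z(t) = -2C_1e^(-t) - 3C_2e^(2t)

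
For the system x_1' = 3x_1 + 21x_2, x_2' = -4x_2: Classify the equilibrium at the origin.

saddle

A = [[3,21],[0,-4]]; det(A-λI) = λ^2 + λ - 12.
λ = -4, 3: opposite signs.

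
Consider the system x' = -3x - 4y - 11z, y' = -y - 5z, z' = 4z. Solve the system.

Coefficient matrix A = [[-3, -4, -11], [0, -1, -5], [0, 0, 4]].
det(A - λI) = 0 gives eigenvalues λ = 4, -1, -3.
For λ=4: eigenvector (-1,-1,1).
For λ=-1: eigenvector (-2,1,0).
For λ=-3: eigenvector (1,0,0).
General solution: c_1e^(4t)(-1,-1,1) + c_2e^(-t)(-2,1,0) + c_3e^(-3t)(1,0,0).

x(t) = -c_1e^(4t) - 2c_2e^(-t) + c_3e^(-3t), y(t) = -c_1e^(4t) + c_2e^(-t), z(t) = c_1e^(4t)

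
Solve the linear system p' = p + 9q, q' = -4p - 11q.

Coefficient matrix A = [[1, 9], [-4, -11]].
Characteristic polynomial det(A - λI) = λ^2 + 10λ + 25 = 0.
Single eigenvalue λ = -5 with algebraic multiplicity 2.
Eigenvector v = (3,-2); generalized eigenvector w with (A-λI)w=v is (2,-1).
General solution: e^(-5t)[K_1·v + K_2·(t·v + w)].

p(t) = 3K_1e^(-5t) + 3K_2te^(-5t) + 2K_2e^(-5t), q(t) = -2K_1e^(-5t) - 2K_2te^(-5t) - K_2e^(-5t)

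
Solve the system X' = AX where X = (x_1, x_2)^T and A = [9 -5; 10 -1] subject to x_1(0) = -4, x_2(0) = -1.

Coefficient matrix A = [[9, -5], [10, -1]].
Characteristic polynomial det(A - λI) = λ^2 - 8λ + 41 = 0.
Eigenvalues λ = 4 ± 5i (complex conjugate pair).
For λ=4+5i: an eigenvector is (0,-1) - i(1,1) = (0 - i, -1 - i).
A real fundamental pair from Re and Im of e^((4+5i)t)v: X_1 = e^(4t)(cos(5t)·(0,-1) + sin(5t)·(1,1)), X_2 = e^(4t)(sin(5t)·(0,-1) - cos(5t)·(1,1)).
General solution: C_1X_1 + C_2X_2.
Applying x_1(0)=-4, x_2(0)=-1 gives C_1=-3, C_2=4.

x_1(t) = -3e^(4t)sin(5t) - 4e^(4t)cos(5t), x_2(t) = -7e^(4t)sin(5t) - e^(4t)cos(5t)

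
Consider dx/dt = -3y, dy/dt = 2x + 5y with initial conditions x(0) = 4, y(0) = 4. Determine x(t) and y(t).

x(t) = -20e^(3t) + 24e^(2t), y(t) = 20e^(3t) - 16e^(2t)

Coefficient matrix A = [[0, -3], [2, 5]].
Characteristic polynomial det(A - λI) = λ^2 - 5λ + 6 = 0.
Eigenvalues λ = 3, 2.
For λ=3: (A-λI) row 1 is [-3, -3], so an eigenvector is (-1, 1).
For λ=2: (A-λI) row 1 is [-2, -3], so an eigenvector is (-3, 2).
General solution: C_1e^(3t)(-1,1) + C_2e^(2t)(-3,2).
Applying x(0)=4, y(0)=4 gives C_1=20, C_2=-8.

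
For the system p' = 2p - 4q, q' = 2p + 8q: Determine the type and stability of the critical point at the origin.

A = [[2,-4],[2,8]]; det(A-λI) = λ^2 - 10λ + 24.
λ = 4, 6: both positive.

unstable node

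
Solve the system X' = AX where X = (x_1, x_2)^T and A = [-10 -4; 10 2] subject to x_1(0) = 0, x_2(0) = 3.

x_1(t) = -6e^(-4t)sin(2t), x_2(t) = 9e^(-4t)sin(2t) + 3e^(-4t)cos(2t)

Coefficient matrix A = [[-10, -4], [10, 2]].
Characteristic polynomial det(A - λI) = λ^2 + 8λ + 20 = 0.
Eigenvalues λ = -4 ± 2i (complex conjugate pair).
For λ=-4+2i: an eigenvector is (1,-2) - i(1,-1) = (1 - i, -2 + i).
A real fundamental pair from Re and Im of e^((-4+2i)t)v: X_1 = e^(-4t)(cos(2t)·(1,-2) + sin(2t)·(1,-1)), X_2 = e^(-4t)(sin(2t)·(1,-2) - cos(2t)·(1,-1)).
General solution: K_1X_1 + K_2X_2.
Applying x_1(0)=0, x_2(0)=3 gives K_1=-3, K_2=-3.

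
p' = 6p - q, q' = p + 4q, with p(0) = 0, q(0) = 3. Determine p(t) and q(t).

Coefficient matrix A = [[6, -1], [1, 4]].
Characteristic polynomial det(A - λI) = λ^2 - 10λ + 25 = 0.
Single eigenvalue λ = 5 with algebraic multiplicity 2.
Eigenvector v = (1,1); generalized eigenvector w with (A-λI)w=v is (-2,-3).
General solution: e^(5t)[C_1·v + C_2·(t·v + w)].
Applying p(0)=0, q(0)=3 gives C_1=-6, C_2=-3.

p(t) = -3te^(5t), q(t) = -3te^(5t) + 3e^(5t)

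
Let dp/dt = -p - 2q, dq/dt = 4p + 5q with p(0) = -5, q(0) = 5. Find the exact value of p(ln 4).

A = [[-1,-2],[4,5]]; eigenvalues λ = 3, 1.
Eigenvectors: (-1,2) for λ=3, (1,-1) for λ=1.
From the initial condition, c_1 = 0, c_2 = -5.
p(ln 4) = (0)(4^3)(-1) + (-5)(4^1)(1) = -20.

-20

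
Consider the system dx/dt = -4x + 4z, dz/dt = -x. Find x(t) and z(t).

x(t) = -2C_1e^(-2t) - 2C_2te^(-2t) - C_2e^(-2t), z(t) = -C_1e^(-2t) - C_2te^(-2t) - C_2e^(-2t)

Coefficient matrix A = [[-4, 4], [-1, 0]].
Characteristic polynomial det(A - λI) = λ^2 + 4λ + 4 = 0.
Single eigenvalue λ = -2 with algebraic multiplicity 2.
Eigenvector v = (-2,-1); generalized eigenvector w with (A-λI)w=v is (-1,-1).
General solution: e^(-2t)[C_1·v + C_2·(t·v + w)].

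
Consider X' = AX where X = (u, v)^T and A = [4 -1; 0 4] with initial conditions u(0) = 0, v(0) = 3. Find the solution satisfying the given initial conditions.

Coefficient matrix A = [[4, -1], [0, 4]].
Characteristic polynomial det(A - λI) = λ^2 - 8λ + 16 = 0.
Single eigenvalue λ = 4 with algebraic multiplicity 2.
Eigenvector v = (-1,0); generalized eigenvector w with (A-λI)w=v is (-3,1).
General solution: e^(4t)[K_1·v + K_2·(t·v + w)].
Applying u(0)=0, v(0)=3 gives K_1=-9, K_2=3.

u(t) = -3te^(4t), v(t) = 3e^(4t)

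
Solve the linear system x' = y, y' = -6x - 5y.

Coefficient matrix A = [[0, 1], [-6, -5]].
Characteristic polynomial det(A - λI) = λ^2 + 5λ + 6 = 0.
Eigenvalues λ = -2, -3.
For λ=-2: (A-λI) row 1 is [2, 1], so an eigenvector is (1, -2).
For λ=-3: (A-λI) row 1 is [3, 1], so an eigenvector is (-1, 3).
General solution: K_1e^(-2t)(1,-2) + K_2e^(-3t)(-1,3).

x(t) = K_1e^(-2t) - K_2e^(-3t), y(t) = -2K_1e^(-2t) + 3K_2e^(-3t)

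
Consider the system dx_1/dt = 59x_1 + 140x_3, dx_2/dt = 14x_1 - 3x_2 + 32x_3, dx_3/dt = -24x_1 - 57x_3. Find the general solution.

Coefficient matrix A = [[59, 0, 140], [14, -3, 32], [-24, 0, -57]].
det(A - λI) = 0 gives eigenvalues λ = -3, 3, -1.
For λ=-3: eigenvector (0,1,0).
For λ=3: eigenvector (5,1,-2).
For λ=-1: eigenvector (-7,-1,3).
General solution: K_1e^(-3t)(0,1,0) + K_2e^(3t)(5,1,-2) + K_3e^(-t)(-7,-1,3).

x_1(t) = 5K_2e^(3t) - 7K_3e^(-t), x_2(t) = K_1e^(-3t) + K_2e^(3t) - K_3e^(-t), x_3(t) = -2K_2e^(3t) + 3K_3e^(-t)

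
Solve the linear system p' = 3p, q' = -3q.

p(t) = -C_2e^(3t), q(t) = C_1e^(-3t)

Coefficient matrix A = [[3, 0], [0, -3]].
Characteristic polynomial det(A - λI) = λ^2 - 9 = 0.
Eigenvalues λ = -3, 3.
For λ=-3: (A-λI) row 1 is [6, 0], so an eigenvector is (0, 1).
For λ=3: (A-λI) row 2 is [0, -6], so an eigenvector is (-1, 0).
General solution: C_1e^(-3t)(0,1) + C_2e^(3t)(-1,0).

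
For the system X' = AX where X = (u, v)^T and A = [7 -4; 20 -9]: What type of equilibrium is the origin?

stable spiral

A = [[7,-4],[20,-9]]; det(A-λI) = λ^2 + 2λ + 17.
λ = -1 ± 4i: negative real part.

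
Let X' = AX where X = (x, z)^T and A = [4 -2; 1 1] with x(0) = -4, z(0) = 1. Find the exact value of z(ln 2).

A = [[4,-2],[1,1]]; eigenvalues λ = 3, 2.
Eigenvectors: (-2,-1) for λ=3, (1,1) for λ=2.
From the initial condition, c_1 = 5, c_2 = 6.
z(ln 2) = (5)(2^3)(-1) + (6)(2^2)(1) = -16.

-16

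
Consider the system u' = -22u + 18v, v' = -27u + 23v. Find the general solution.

Coefficient matrix A = [[-22, 18], [-27, 23]].
Characteristic polynomial det(A - λI) = λ^2 - λ - 20 = 0.
Eigenvalues λ = 5, -4.
For λ=5: (A-λI) row 1 is [-27, 18], so an eigenvector is (2, 3).
For λ=-4: (A-λI) row 1 is [-18, 18], so an eigenvector is (-1, -1).
General solution: K_1e^(5t)(2,3) + K_2e^(-4t)(-1,-1).

u(t) = 2K_1e^(5t) - K_2e^(-4t), v(t) = 3K_1e^(5t) - K_2e^(-4t)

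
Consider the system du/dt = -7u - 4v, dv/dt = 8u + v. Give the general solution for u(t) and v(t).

Coefficient matrix A = [[-7, -4], [8, 1]].
Characteristic polynomial det(A - λI) = λ^2 + 6λ + 25 = 0.
Eigenvalues λ = -3 ± 4i (complex conjugate pair).
For λ=-3+4i: an eigenvector is (1,-1) - i(0,1) = (1, -1 - i).
A real fundamental pair from Re and Im of e^((-3+4i)t)v: X_1 = e^(-3t)(cos(4t)·(1,-1) + sin(4t)·(0,1)), X_2 = e^(-3t)(sin(4t)·(1,-1) - cos(4t)·(0,1)).
General solution: C_1X_1 + C_2X_2.

u(t) = C_1e^(-3t)cos(4t) + C_2e^(-3t)sin(4t), v(t) = C_1e^(-3t)sin(4t) - C_1e^(-3t)cos(4t) - C_2e^(-3t)sin(4t) - C_2e^(-3t)cos(4t)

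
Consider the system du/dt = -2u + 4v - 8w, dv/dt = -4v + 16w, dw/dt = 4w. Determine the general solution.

u(t) = c_1e^(-2t) - 2c_2e^(-4t), v(t) = c_2e^(-4t) + 2c_3e^(4t), w(t) = c_3e^(4t)

Coefficient matrix A = [[-2, 4, -8], [0, -4, 16], [0, 0, 4]].
det(A - λI) = 0 gives eigenvalues λ = -2, -4, 4.
For λ=-2: eigenvector (1,0,0).
For λ=-4: eigenvector (-2,1,0).
For λ=4: eigenvector (0,2,1).
General solution: c_1e^(-2t)(1,0,0) + c_2e^(-4t)(-2,1,0) + c_3e^(4t)(0,2,1).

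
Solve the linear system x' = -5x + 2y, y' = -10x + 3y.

Coefficient matrix A = [[-5, 2], [-10, 3]].
Characteristic polynomial det(A - λI) = λ^2 + 2λ + 5 = 0.
Eigenvalues λ = -1 ± 2i (complex conjugate pair).
For λ=-1+2i: an eigenvector is (1,2) - i(0,-1) = (1, 2 + i).
A real fundamental pair from Re and Im of e^((-1+2i)t)v: X_1 = e^(-t)(cos(2t)·(1,2) + sin(2t)·(0,-1)), X_2 = e^(-t)(sin(2t)·(1,2) - cos(2t)·(0,-1)).
General solution: K_1X_1 + K_2X_2.

x(t) = K_1e^(-t)cos(2t) + K_2e^(-t)sin(2t), y(t) = -K_1e^(-t)sin(2t) + 2K_1e^(-t)cos(2t) + 2K_2e^(-t)sin(2t) + K_2e^(-t)cos(2t)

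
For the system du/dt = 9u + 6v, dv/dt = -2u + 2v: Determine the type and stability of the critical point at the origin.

A = [[9,6],[-2,2]]; det(A-λI) = λ^2 - 11λ + 30.
λ = 6, 5: both positive.

unstable node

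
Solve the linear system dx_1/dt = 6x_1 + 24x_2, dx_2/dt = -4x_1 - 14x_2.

Coefficient matrix A = [[6, 24], [-4, -14]].
Characteristic polynomial det(A - λI) = λ^2 + 8λ + 12 = 0.
Eigenvalues λ = -6, -2.
For λ=-6: (A-λI) row 1 is [12, 24], so an eigenvector is (-2, 1).
For λ=-2: (A-λI) row 1 is [8, 24], so an eigenvector is (3, -1).
General solution: C_1e^(-6t)(-2,1) + C_2e^(-2t)(3,-1).

x_1(t) = -2C_1e^(-6t) + 3C_2e^(-2t), x_2(t) = C_1e^(-6t) - C_2e^(-2t)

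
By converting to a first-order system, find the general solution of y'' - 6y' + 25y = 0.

y(t) = K_1e^(3t)cos(4t) + K_2e^(3t)sin(4t)

Let x_1 = y, x_2 = y'. Then x_1' = x_2 and x_2' = -25x_1 + 6x_2.
A = [[0,1],[-25,6]]; det(A-λI) = λ^2 - 6λ + 25.
Eigenvalues λ = 3 ± 4i.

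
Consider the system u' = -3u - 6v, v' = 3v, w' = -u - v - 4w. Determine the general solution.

u(t) = -K_1e^(-3t) - K_2e^(3t), v(t) = K_2e^(3t), w(t) = K_1e^(-3t) + K_3e^(-4t)

Coefficient matrix A = [[-3, -6, 0], [0, 3, 0], [-1, -1, -4]].
det(A - λI) = 0 gives eigenvalues λ = -3, 3, -4.
For λ=-3: eigenvector (-1,0,1).
For λ=3: eigenvector (-1,1,0).
For λ=-4: eigenvector (0,0,1).
General solution: K_1e^(-3t)(-1,0,1) + K_2e^(3t)(-1,1,0) + K_3e^(-4t)(0,0,1).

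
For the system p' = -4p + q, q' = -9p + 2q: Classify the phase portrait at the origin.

stable improper node

A = [[-4,1],[-9,2]]; det(A-λI) = λ^2 + 2λ + 1.
repeated λ = -1 with a single eigenvector.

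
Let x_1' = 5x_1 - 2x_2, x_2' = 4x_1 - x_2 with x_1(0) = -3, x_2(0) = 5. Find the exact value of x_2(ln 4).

A = [[5,-2],[4,-1]]; eigenvalues λ = 3, 1.
Eigenvectors: (1,1) for λ=3, (-1,-2) for λ=1.
From the initial condition, c_1 = -11, c_2 = -8.
x_2(ln 4) = (-11)(4^3)(1) + (-8)(4^1)(-2) = -640.

-640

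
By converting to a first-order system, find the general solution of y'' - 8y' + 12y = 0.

y(t) = C_1e^(2t) + C_2e^(6t)

Let x_1 = y, x_2 = y'. Then x_1' = x_2 and x_2' = -12x_1 + 8x_2.
A = [[0,1],[-12,8]]; det(A-λI) = λ^2 - 8λ + 12.
Eigenvalues λ = 2, 6 with eigenvectors (1,2), (1,6).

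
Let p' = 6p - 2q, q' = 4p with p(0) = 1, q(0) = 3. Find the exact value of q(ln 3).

-45

A = [[6,-2],[4,0]]; eigenvalues λ = 4, 2.
Eigenvectors: (1,1) for λ=4, (1,2) for λ=2.
From the initial condition, c_1 = -1, c_2 = 2.
q(ln 3) = (-1)(3^4)(1) + (2)(3^2)(2) = -45.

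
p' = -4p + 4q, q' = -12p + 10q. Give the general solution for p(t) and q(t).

p(t) = 2c_1e^(2t) - c_2e^(4t), q(t) = 3c_1e^(2t) - 2c_2e^(4t)

Coefficient matrix A = [[-4, 4], [-12, 10]].
Characteristic polynomial det(A - λI) = λ^2 - 6λ + 8 = 0.
Eigenvalues λ = 2, 4.
For λ=2: (A-λI) row 1 is [-6, 4], so an eigenvector is (2, 3).
For λ=4: (A-λI) row 1 is [-8, 4], so an eigenvector is (-1, -2).
General solution: c_1e^(2t)(2,3) + c_2e^(4t)(-1,-2).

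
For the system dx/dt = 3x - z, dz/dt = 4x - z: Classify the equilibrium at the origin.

A = [[3,-1],[4,-1]]; det(A-λI) = λ^2 - 2λ + 1.
repeated λ = 1 with a single eigenvector.

unstable improper node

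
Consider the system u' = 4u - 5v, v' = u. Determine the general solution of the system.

Coefficient matrix A = [[4, -5], [1, 0]].
Characteristic polynomial det(A - λI) = λ^2 - 4λ + 5 = 0.
Eigenvalues λ = 2 ± i (complex conjugate pair).
For λ=2+i: an eigenvector is (-1,0) - i(-2,-1) = (-1 + 2i, 0 + i).
A real fundamental pair from Re and Im of e^((2+i)t)v: X_1 = e^(2t)(cos(t)·(-1,0) + sin(t)·(-2,-1)), X_2 = e^(2t)(sin(t)·(-1,0) - cos(t)·(-2,-1)).
General solution: c_1X_1 + c_2X_2.

u(t) = -2c_1e^(2t)sin(t) - c_1e^(2t)cos(t) - c_2e^(2t)sin(t) + 2c_2e^(2t)cos(t), v(t) = -c_1e^(2t)sin(t) + c_2e^(2t)cos(t)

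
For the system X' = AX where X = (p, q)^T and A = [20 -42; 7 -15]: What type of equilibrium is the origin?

A = [[20,-42],[7,-15]]; det(A-λI) = λ^2 - 5λ - 6.
λ = 6, -1: opposite signs.

saddle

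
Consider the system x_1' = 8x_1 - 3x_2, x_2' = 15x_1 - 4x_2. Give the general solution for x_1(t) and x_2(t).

x_1(t) = C_1e^(2t)sin(3t) - C_2e^(2t)cos(3t), x_2(t) = 2C_1e^(2t)sin(3t) - C_1e^(2t)cos(3t) - C_2e^(2t)sin(3t) - 2C_2e^(2t)cos(3t)

Coefficient matrix A = [[8, -3], [15, -4]].
Characteristic polynomial det(A - λI) = λ^2 - 4λ + 13 = 0.
Eigenvalues λ = 2 ± 3i (complex conjugate pair).
For λ=2+3i: an eigenvector is (0,-1) - i(1,2) = (0 - i, -1 - 2i).
A real fundamental pair from Re and Im of e^((2+3i)t)v: X_1 = e^(2t)(cos(3t)·(0,-1) + sin(3t)·(1,2)), X_2 = e^(2t)(sin(3t)·(0,-1) - cos(3t)·(1,2)).
General solution: C_1X_1 + C_2X_2.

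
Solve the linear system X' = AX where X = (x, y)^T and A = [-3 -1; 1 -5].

Coefficient matrix A = [[-3, -1], [1, -5]].
Characteristic polynomial det(A - λI) = λ^2 + 8λ + 16 = 0.
Single eigenvalue λ = -4 with algebraic multiplicity 2.
Eigenvector v = (1,1); generalized eigenvector w with (A-λI)w=v is (-1,-2).
General solution: e^(-4t)[C_1·v + C_2·(t·v + w)].

x(t) = C_1e^(-4t) + C_2te^(-4t) - C_2e^(-4t), y(t) = C_1e^(-4t) + C_2te^(-4t) - 2C_2e^(-4t)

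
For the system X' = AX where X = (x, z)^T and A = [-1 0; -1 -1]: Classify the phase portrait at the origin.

stable improper node

A = [[-1,0],[-1,-1]]; det(A-λI) = λ^2 + 2λ + 1.
repeated λ = -1 with a single eigenvector.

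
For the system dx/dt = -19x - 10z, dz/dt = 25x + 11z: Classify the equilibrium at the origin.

A = [[-19,-10],[25,11]]; det(A-λI) = λ^2 + 8λ + 41.
λ = -4 ± 5i: negative real part.

stable spiral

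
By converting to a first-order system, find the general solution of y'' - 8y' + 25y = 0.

Let x_1 = y, x_2 = y'. Then x_1' = x_2 and x_2' = -25x_1 + 8x_2.
A = [[0,1],[-25,8]]; det(A-λI) = λ^2 - 8λ + 25.
Eigenvalues λ = 4 ± 3i.

y(t) = c_1e^(4t)cos(3t) + c_2e^(4t)sin(3t)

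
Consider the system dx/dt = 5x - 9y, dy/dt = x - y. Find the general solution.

Coefficient matrix A = [[5, -9], [1, -1]].
Characteristic polynomial det(A - λI) = λ^2 - 4λ + 4 = 0.
Single eigenvalue λ = 2 with algebraic multiplicity 2.
Eigenvector v = (-3,-1); generalized eigenvector w with (A-λI)w=v is (2,1).
General solution: e^(2t)[K_1·v + K_2·(t·v + w)].

x(t) = -3K_1e^(2t) - 3K_2te^(2t) + 2K_2e^(2t), y(t) = -K_1e^(2t) - K_2te^(2t) + K_2e^(2t)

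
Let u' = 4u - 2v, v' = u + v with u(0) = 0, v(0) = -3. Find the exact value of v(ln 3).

A = [[4,-2],[1,1]]; eigenvalues λ = 3, 2.
Eigenvectors: (-2,-1) for λ=3, (-1,-1) for λ=2.
From the initial condition, c_1 = -3, c_2 = 6.
v(ln 3) = (-3)(3^3)(-1) + (6)(3^2)(-1) = 27.

27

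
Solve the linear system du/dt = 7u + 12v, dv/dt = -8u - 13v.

Coefficient matrix A = [[7, 12], [-8, -13]].
Characteristic polynomial det(A - λI) = λ^2 + 6λ + 5 = 0.
Eigenvalues λ = -5, -1.
For λ=-5: (A-λI) row 1 is [12, 12], so an eigenvector is (-1, 1).
For λ=-1: (A-λI) row 1 is [8, 12], so an eigenvector is (3, -2).
General solution: K_1e^(-5t)(-1,1) + K_2e^(-t)(3,-2).

u(t) = -K_1e^(-5t) + 3K_2e^(-t), v(t) = K_1e^(-5t) - 2K_2e^(-t)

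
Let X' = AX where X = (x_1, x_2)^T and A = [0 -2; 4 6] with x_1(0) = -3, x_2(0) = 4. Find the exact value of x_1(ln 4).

-288

A = [[0,-2],[4,6]]; eigenvalues λ = 2, 4.
Eigenvectors: (-1,1) for λ=2, (-1,2) for λ=4.
From the initial condition, c_1 = 2, c_2 = 1.
x_1(ln 4) = (2)(4^2)(-1) + (1)(4^4)(-1) = -288.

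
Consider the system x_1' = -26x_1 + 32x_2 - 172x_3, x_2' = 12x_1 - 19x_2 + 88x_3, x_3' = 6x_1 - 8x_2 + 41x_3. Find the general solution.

x_1(t) = 9c_1e^(-2t) - 8c_2e^(-3t) - 4c_3e^(t), x_2(t) = -4c_1e^(-2t) + 5c_2e^(-3t) + 2c_3e^(t), x_3(t) = -2c_1e^(-2t) + 2c_2e^(-3t) + c_3e^(t)

Coefficient matrix A = [[-26, 32, -172], [12, -19, 88], [6, -8, 41]].
det(A - λI) = 0 gives eigenvalues λ = -2, -3, 1.
For λ=-2: eigenvector (9,-4,-2).
For λ=-3: eigenvector (-8,5,2).
For λ=1: eigenvector (-4,2,1).
General solution: c_1e^(-2t)(9,-4,-2) + c_2e^(-3t)(-8,5,2) + c_3e^(t)(-4,2,1).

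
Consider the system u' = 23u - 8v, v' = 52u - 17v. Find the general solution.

u(t) = -C_1e^(3t)sin(4t) - C_1e^(3t)cos(4t) - C_2e^(3t)sin(4t) + C_2e^(3t)cos(4t), v(t) = -3C_1e^(3t)sin(4t) - 2C_1e^(3t)cos(4t) - 2C_2e^(3t)sin(4t) + 3C_2e^(3t)cos(4t)

Coefficient matrix A = [[23, -8], [52, -17]].
Characteristic polynomial det(A - λI) = λ^2 - 6λ + 25 = 0.
Eigenvalues λ = 3 ± 4i (complex conjugate pair).
For λ=3+4i: an eigenvector is (-1,-2) - i(-1,-3) = (-1 + i, -2 + 3i).
A real fundamental pair from Re and Im of e^((3+4i)t)v: X_1 = e^(3t)(cos(4t)·(-1,-2) + sin(4t)·(-1,-3)), X_2 = e^(3t)(sin(4t)·(-1,-2) - cos(4t)·(-1,-3)).
General solution: C_1X_1 + C_2X_2.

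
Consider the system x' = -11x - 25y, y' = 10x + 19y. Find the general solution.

x(t) = -K_1e^(4t)sin(5t) + 2K_1e^(4t)cos(5t) + 2K_2e^(4t)sin(5t) + K_2e^(4t)cos(5t), y(t) = K_1e^(4t)sin(5t) - K_1e^(4t)cos(5t) - K_2e^(4t)sin(5t) - K_2e^(4t)cos(5t)

Coefficient matrix A = [[-11, -25], [10, 19]].
Characteristic polynomial det(A - λI) = λ^2 - 8λ + 41 = 0.
Eigenvalues λ = 4 ± 5i (complex conjugate pair).
For λ=4+5i: an eigenvector is (2,-1) - i(-1,1) = (2 + i, -1 - i).
A real fundamental pair from Re and Im of e^((4+5i)t)v: X_1 = e^(4t)(cos(5t)·(2,-1) + sin(5t)·(-1,1)), X_2 = e^(4t)(sin(5t)·(2,-1) - cos(5t)·(-1,1)).
General solution: K_1X_1 + K_2X_2.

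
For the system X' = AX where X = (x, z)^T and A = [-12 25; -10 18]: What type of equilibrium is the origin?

unstable spiral

A = [[-12,25],[-10,18]]; det(A-λI) = λ^2 - 6λ + 34.
λ = 3 ± 5i: positive real part.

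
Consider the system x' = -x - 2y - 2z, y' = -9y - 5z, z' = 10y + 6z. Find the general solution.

Coefficient matrix A = [[-1, -2, -2], [0, -9, -5], [0, 10, 6]].
det(A - λI) = 0 gives eigenvalues λ = -1, 1, -4.
For λ=-1: eigenvector (1,0,0).
For λ=1: eigenvector (-1,-1,2).
For λ=-4: eigenvector (0,-1,1).
General solution: K_1e^(-t)(1,0,0) + K_2e^(t)(-1,-1,2) + K_3e^(-4t)(0,-1,1).

x(t) = K_1e^(-t) - K_2e^(t), y(t) = -K_2e^(t) - K_3e^(-4t), z(t) = 2K_2e^(t) + K_3e^(-4t)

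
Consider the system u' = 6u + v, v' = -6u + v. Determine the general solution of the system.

Coefficient matrix A = [[6, 1], [-6, 1]].
Characteristic polynomial det(A - λI) = λ^2 - 7λ + 12 = 0.
Eigenvalues λ = 3, 4.
For λ=3: (A-λI) row 1 is [3, 1], so an eigenvector is (-1, 3).
For λ=4: (A-λI) row 1 is [2, 1], so an eigenvector is (1, -2).
General solution: c_1e^(3t)(-1,3) + c_2e^(4t)(1,-2).

u(t) = -c_1e^(3t) + c_2e^(4t), v(t) = 3c_1e^(3t) - 2c_2e^(4t)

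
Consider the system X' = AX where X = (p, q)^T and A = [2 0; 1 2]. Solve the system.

p(t) = c_2e^(2t), q(t) = c_1e^(2t) + c_2te^(2t) - c_2e^(2t)

Coefficient matrix A = [[2, 0], [1, 2]].
Characteristic polynomial det(A - λI) = λ^2 - 4λ + 4 = 0.
Single eigenvalue λ = 2 with algebraic multiplicity 2.
Eigenvector v = (0,1); generalized eigenvector w with (A-λI)w=v is (1,-1).
General solution: e^(2t)[c_1·v + c_2·(t·v + w)].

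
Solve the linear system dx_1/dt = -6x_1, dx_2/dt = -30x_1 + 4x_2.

Coefficient matrix A = [[-6, 0], [-30, 4]].
Characteristic polynomial det(A - λI) = λ^2 + 2λ - 24 = 0.
Eigenvalues λ = -6, 4.
For λ=-6: (A-λI) row 2 is [-30, 10], so an eigenvector is (1, 3).
For λ=4: (A-λI) row 1 is [-10, 0], so an eigenvector is (0, -1).
General solution: c_1e^(-6t)(1,3) + c_2e^(4t)(0,-1).

x_1(t) = c_1e^(-6t), x_2(t) = 3c_1e^(-6t) - c_2e^(4t)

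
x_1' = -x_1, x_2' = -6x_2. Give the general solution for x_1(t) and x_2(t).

Coefficient matrix A = [[-1, 0], [0, -6]].
Characteristic polynomial det(A - λI) = λ^2 + 7λ + 6 = 0.
Eigenvalues λ = -6, -1.
For λ=-6: (A-λI) row 1 is [5, 0], so an eigenvector is (0, -1).
For λ=-1: (A-λI) row 2 is [0, -5], so an eigenvector is (1, 0).
General solution: K_1e^(-6t)(0,-1) + K_2e^(-t)(1,0).

x_1(t) = K_2e^(-t), x_2(t) = -K_1e^(-6t)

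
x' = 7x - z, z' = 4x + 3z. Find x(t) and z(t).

Coefficient matrix A = [[7, -1], [4, 3]].
Characteristic polynomial det(A - λI) = λ^2 - 10λ + 25 = 0.
Single eigenvalue λ = 5 with algebraic multiplicity 2.
Eigenvector v = (-1,-2); generalized eigenvector w with (A-λI)w=v is (1,3).
General solution: e^(5t)[c_1·v + c_2·(t·v + w)].

x(t) = -c_1e^(5t) - c_2te^(5t) + c_2e^(5t), z(t) = -2c_1e^(5t) - 2c_2te^(5t) + 3c_2e^(5t)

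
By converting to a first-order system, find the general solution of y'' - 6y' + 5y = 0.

Let x_1 = y, x_2 = y'. Then x_1' = x_2 and x_2' = -5x_1 + 6x_2.
A = [[0,1],[-5,6]]; det(A-λI) = λ^2 - 6λ + 5.
Eigenvalues λ = 1, 5 with eigenvectors (1,1), (1,5).

y(t) = c_1e^(t) + c_2e^(5t)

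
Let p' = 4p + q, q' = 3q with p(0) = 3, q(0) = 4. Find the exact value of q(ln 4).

256

A = [[4,1],[0,3]]; eigenvalues λ = 3, 4.
Eigenvectors: (-1,1) for λ=3, (1,0) for λ=4.
From the initial condition, c_1 = 4, c_2 = 7.
q(ln 4) = (4)(4^3)(1) + (7)(4^4)(0) = 256.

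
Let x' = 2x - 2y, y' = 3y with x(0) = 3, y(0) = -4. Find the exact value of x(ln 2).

A = [[2,-2],[0,3]]; eigenvalues λ = 2, 3.
Eigenvectors: (-1,0) for λ=2, (2,-1) for λ=3.
From the initial condition, c_1 = 5, c_2 = 4.
x(ln 2) = (5)(2^2)(-1) + (4)(2^3)(2) = 44.

44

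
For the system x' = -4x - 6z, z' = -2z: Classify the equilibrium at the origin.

stable node

A = [[-4,-6],[0,-2]]; det(A-λI) = λ^2 + 6λ + 8.
λ = -4, -2: both negative.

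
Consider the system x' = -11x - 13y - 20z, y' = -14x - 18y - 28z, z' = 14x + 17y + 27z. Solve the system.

Coefficient matrix A = [[-11, -13, -20], [-14, -18, -28], [14, 17, 27]].
det(A - λI) = 0 gives eigenvalues λ = 3, -4, -1.
For λ=3: eigenvector (-1,-2,2).
For λ=-4: eigenvector (1,1,-1).
For λ=-1: eigenvector (-2,0,1).
General solution: c_1e^(3t)(-1,-2,2) + c_2e^(-4t)(1,1,-1) + c_3e^(-t)(-2,0,1).

x(t) = -c_1e^(3t) + c_2e^(-4t) - 2c_3e^(-t), y(t) = -2c_1e^(3t) + c_2e^(-4t), z(t) = 2c_1e^(3t) - c_2e^(-4t) + c_3e^(-t)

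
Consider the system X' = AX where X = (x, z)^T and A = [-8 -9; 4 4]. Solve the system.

Coefficient matrix A = [[-8, -9], [4, 4]].
Characteristic polynomial det(A - λI) = λ^2 + 4λ + 4 = 0.
Single eigenvalue λ = -2 with algebraic multiplicity 2.
Eigenvector v = (-3,2); generalized eigenvector w with (A-λI)w=v is (2,-1).
General solution: e^(-2t)[C_1·v + C_2·(t·v + w)].

x(t) = -3C_1e^(-2t) - 3C_2te^(-2t) + 2C_2e^(-2t), z(t) = 2C_1e^(-2t) + 2C_2te^(-2t) - C_2e^(-2t)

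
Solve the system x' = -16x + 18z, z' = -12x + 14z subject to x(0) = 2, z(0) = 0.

Coefficient matrix A = [[-16, 18], [-12, 14]].
Characteristic polynomial det(A - λI) = λ^2 + 2λ - 8 = 0.
Eigenvalues λ = 2, -4.
For λ=2: (A-λI) row 1 is [-18, 18], so an eigenvector is (1, 1).
For λ=-4: (A-λI) row 1 is [-12, 18], so an eigenvector is (3, 2).
General solution: c_1e^(2t)(1,1) + c_2e^(-4t)(3,2).
Applying x(0)=2, z(0)=0 gives c_1=-4, c_2=2.

x(t) = -4e^(2t) + 6e^(-4t), z(t) = -4e^(2t) + 4e^(-4t)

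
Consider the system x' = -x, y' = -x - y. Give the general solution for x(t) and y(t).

x(t) = C_2e^(-t), y(t) = -C_1e^(-t) - C_2te^(-t) + C_2e^(-t)

Coefficient matrix A = [[-1, 0], [-1, -1]].
Characteristic polynomial det(A - λI) = λ^2 + 2λ + 1 = 0.
Single eigenvalue λ = -1 with algebraic multiplicity 2.
Eigenvector v = (0,-1); generalized eigenvector w with (A-λI)w=v is (1,1).
General solution: e^(-t)[C_1·v + C_2·(t·v + w)].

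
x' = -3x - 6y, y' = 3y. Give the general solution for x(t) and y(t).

Coefficient matrix A = [[-3, -6], [0, 3]].
Characteristic polynomial det(A - λI) = λ^2 - 9 = 0.
Eigenvalues λ = -3, 3.
For λ=-3: (A-λI) row 1 is [0, -6], so an eigenvector is (-1, 0).
For λ=3: (A-λI) row 1 is [-6, -6], so an eigenvector is (-1, 1).
General solution: C_1e^(-3t)(-1,0) + C_2e^(3t)(-1,1).

x(t) = -C_1e^(-3t) - C_2e^(3t), y(t) = C_2e^(3t)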